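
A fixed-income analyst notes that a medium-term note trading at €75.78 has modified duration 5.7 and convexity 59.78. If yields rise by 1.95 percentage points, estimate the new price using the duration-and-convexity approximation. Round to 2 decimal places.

Duration effect: -D_mod·Δy = -5.7 × (+0.0195) = -0.111150
Convexity effect: ½·C·(Δy)² = 0.5 × 59.78 × (0.0195)² = +0.0113656725
ΔP/P ≈ -0.111150 + 0.0113656725 = -0.0997843275
New price ≈ 75.78 × (1 - 0.0997843275) = 68.21834366205.

€68.22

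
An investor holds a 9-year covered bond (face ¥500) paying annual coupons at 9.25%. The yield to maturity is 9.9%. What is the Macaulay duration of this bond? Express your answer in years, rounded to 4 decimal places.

6.4316 years

Periodic yield y = 0.099. Discount each cash flow and weight by its year:
  t   CF        PV=CF/(1+0.099)^t    t·PV
  1        46.25        42.0837        42.0837
  2        46.25        38.2927        76.5855
  3        46.25        34.8433       104.5298
  4        46.25        31.7045       126.8180
  5        46.25        28.8485       144.2425
  6        46.25        26.2498       157.4986
  7        46.25        23.8851       167.1960
  8        46.25        21.7335       173.8682
  9       546.25       233.5674     2,102.1066
  Σ                    481.2085     3,094.9289
Price P = Σ PV = 481.2085.
Macaulay duration = Σ(t·PV) / P = 3,094.9289 / 481.2085 = 6.43158 years.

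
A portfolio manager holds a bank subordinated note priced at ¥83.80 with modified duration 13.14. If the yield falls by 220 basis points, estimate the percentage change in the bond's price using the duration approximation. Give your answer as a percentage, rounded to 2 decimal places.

+28.91%

Duration approximation: ΔP/P ≈ -D_mod · Δy = -13.14 × (-0.022) = +0.289080.
As a percentage: +28.9080%.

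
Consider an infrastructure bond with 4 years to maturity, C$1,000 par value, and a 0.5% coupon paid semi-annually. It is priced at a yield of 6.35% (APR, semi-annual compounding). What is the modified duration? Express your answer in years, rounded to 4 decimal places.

Periodic yield y = 0.03175. First find Macaulay duration:
  t   CF        PV=CF/(1+0.03175)^t    t·PV
  1         2.50         2.4231         2.4231
  2         2.50         2.3485         4.6970
  3         2.50         2.2762         6.8287
  4         2.50         2.2062         8.8247
  5         2.50         2.1383        10.6915
  6         2.50         2.0725        12.4350
  7         2.50         2.0087        14.0610
  8     1,002.50       780.7079     6,245.6630
  Σ                    796.1814     6,305.6240
P = 796.1814; Macaulay duration = 6,305.6240 / 796.1814 = 7.91983 half-year periods = 3.95992 years.
Modified duration = D_Mac / (1 + y) = 3.95992 / 1.03175 = 3.83806 years.

3.8381 years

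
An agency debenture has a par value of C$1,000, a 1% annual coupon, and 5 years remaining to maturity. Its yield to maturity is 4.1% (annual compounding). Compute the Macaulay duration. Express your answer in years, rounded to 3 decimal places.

4.893 years

Periodic yield y = 0.041. Discount each cash flow and weight by its year:
  t   CF        PV=CF/(1+0.041)^t    t·PV
  1        10.00         9.6061         9.6061
  2        10.00         9.2278        18.4556
  3        10.00         8.8644        26.5931
  4        10.00         8.5152        34.0610
  5     1,010.00       826.1668     4,130.8339
  Σ                    862.3803     4,219.5497
Price P = Σ PV = 862.3803.
Macaulay duration = Σ(t·PV) / P = 4,219.5497 / 862.3803 = 4.89291 years.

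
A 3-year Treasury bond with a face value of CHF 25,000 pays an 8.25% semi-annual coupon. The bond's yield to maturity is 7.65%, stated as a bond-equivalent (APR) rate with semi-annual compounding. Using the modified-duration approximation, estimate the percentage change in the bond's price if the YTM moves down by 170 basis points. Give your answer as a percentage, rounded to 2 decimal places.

+4.45%

Periodic yield y = 0.03825. Modified duration first:
  t   CF        PV=CF/(1+0.03825)^t    t·PV
  1     1,031.25       993.2579       993.2579
  2     1,031.25       956.6654     1,913.3309
  3     1,031.25       921.4211     2,764.2632
  4     1,031.25       887.4752     3,549.9006
  5     1,031.25       854.7798     4,273.8991
  6    26,031.25    20,781.8107   124,690.8642
  Σ                 25,395.4101   138,185.5159
P = 25,395.4101; D_Mac = 5.44136 half-year periods = 2.72068 yrs; D_mod = 2.72068/(1+0.03825) = 2.62045 yrs.
ΔP/P ≈ -D_mod · Δy = -2.62045 × (-0.017) = +0.044548 = +4.4548%.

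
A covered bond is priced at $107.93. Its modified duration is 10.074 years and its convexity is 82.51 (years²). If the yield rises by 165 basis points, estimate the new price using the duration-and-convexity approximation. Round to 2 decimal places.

$91.20

Duration effect: -D_mod·Δy = -10.074 × (+0.0165) = -0.166221
Convexity effect: ½·C·(Δy)² = 0.5 × 82.51 × (0.0165)² = +0.01123167375
ΔP/P ≈ -0.166221 + 0.01123167375 = -0.15498932625
New price ≈ 107.93 × (1 - 0.15498932625) = 91.2020020178375.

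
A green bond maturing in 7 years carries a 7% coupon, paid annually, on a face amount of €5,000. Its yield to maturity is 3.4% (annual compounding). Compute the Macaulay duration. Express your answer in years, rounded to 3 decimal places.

5.897 years

Periodic yield y = 0.034. Discount each cash flow and weight by its year:
  t   CF        PV=CF/(1+0.034)^t    t·PV
  1       350.00       338.4913       338.4913
  2       350.00       327.3610       654.7220
  3       350.00       316.5967       949.7902
  4       350.00       306.1864     1,224.7456
  5       350.00       296.1184     1,480.5919
  6       350.00       286.3814     1,718.2884
  7     5,350.00     4,233.6018    29,635.2128
  Σ                  6,104.7371    36,001.8422
Price P = Σ PV = 6,104.7371.
Macaulay duration = Σ(t·PV) / P = 36,001.8422 / 6,104.7371 = 5.89736 years.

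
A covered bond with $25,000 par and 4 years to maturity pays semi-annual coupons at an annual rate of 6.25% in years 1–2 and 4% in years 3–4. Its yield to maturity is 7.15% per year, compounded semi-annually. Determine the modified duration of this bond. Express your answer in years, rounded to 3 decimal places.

Periodic yield y = 0.03575. First find Macaulay duration:
  t   CF        PV=CF/(1+0.03575)^t    t·PV
  1       781.25       754.2843       754.2843
  2       781.25       728.2494     1,456.4988
  3       781.25       703.1131     2,109.3394
  4       781.25       678.8444     2,715.3777
  5       500.00       419.4646     2,097.3229
  6       500.00       404.9863     2,429.9179
  7       500.00       391.0078     2,737.0545
  8    25,500.00    19,253.0990   154,024.7922
  Σ                 23,333.0490   168,324.5879
P = 23,333.0490; Macaulay duration = 168,324.5879 / 23,333.0490 = 7.21400 half-year periods = 3.60700 years.
Modified duration = D_Mac / (1 + y) = 3.60700 / 1.03575 = 3.48250 years.

3.483 years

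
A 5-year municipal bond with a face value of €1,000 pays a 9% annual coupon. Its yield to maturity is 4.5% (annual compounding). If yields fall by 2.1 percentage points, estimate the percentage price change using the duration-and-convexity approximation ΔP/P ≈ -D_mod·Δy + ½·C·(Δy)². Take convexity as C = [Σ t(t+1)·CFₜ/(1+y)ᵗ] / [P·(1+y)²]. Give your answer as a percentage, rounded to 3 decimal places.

+9.159%

With y = 0.045:
  t   CF        PV=CF/(1+0.045)^t    t·PV        t(t+1)·PV
  1        90.00        86.1244        86.1244         172.2488
  2        90.00        82.4157       164.8314         494.4942
  3        90.00        78.8667       236.6001         946.4003
  4        90.00        75.4705       301.8821       1,509.4104
  5     1,090.00       874.6716     4,373.3582      26,240.1492
  Σ                  1,197.5490     5,162.7962      29,362.7029
P = 1,197.5490; D_Mac = 4.31114 yrs; D_mod = 4.12549 yrs; C = 22.45278.
Duration effect: -4.12549 × (-0.021) = +0.086635
Convexity effect: 0.5 × 22.45278 × (-0.021)² = +0.0049508
ΔP/P ≈ +0.086635 + 0.0049508 = +0.091586 = +9.1586%.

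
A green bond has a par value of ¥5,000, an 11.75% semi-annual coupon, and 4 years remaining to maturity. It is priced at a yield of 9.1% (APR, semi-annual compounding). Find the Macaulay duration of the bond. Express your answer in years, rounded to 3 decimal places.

3.336 years

Periodic yield y = 0.0455. Discount each cash flow and weight by its period:
  t   CF        PV=CF/(1+0.0455)^t    t·PV
  1       293.75       280.9660       280.9660
  2       293.75       268.7384       537.4769
  3       293.75       257.0430       771.1290
  4       293.75       245.8565       983.4261
  5       293.75       235.1569     1,175.7844
  6       293.75       224.9229     1,349.5373
  7       293.75       215.1343     1,505.9400
  8     5,293.75     3,708.2681    29,666.1452
  Σ                  5,436.0862    36,270.4048
Price P = Σ PV = 5,436.0862.
Macaulay duration = Σ(t·PV) / P = 36,270.4048 / 5,436.0862 = 6.67215 half-year periods.
In years: 6.67215 / 2 = 3.33608 years.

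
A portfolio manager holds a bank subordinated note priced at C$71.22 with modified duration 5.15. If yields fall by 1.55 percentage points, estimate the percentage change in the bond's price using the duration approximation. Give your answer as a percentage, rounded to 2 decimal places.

Duration approximation: ΔP/P ≈ -D_mod · Δy = -5.15 × (-0.0155) = +0.079825.
As a percentage: +7.9825%.

+7.98%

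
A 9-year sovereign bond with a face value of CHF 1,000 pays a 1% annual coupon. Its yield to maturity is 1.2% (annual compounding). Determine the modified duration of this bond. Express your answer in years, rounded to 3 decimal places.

Periodic yield y = 0.012. First find Macaulay duration:
  t   CF        PV=CF/(1+0.012)^t    t·PV
  1        10.00         9.8814         9.8814
  2        10.00         9.7643        19.5285
  3        10.00         9.6485        28.9454
  4        10.00         9.5341        38.1362
  5        10.00         9.4210        47.1050
  6        10.00         9.3093        55.8558
  7        10.00         9.1989        64.3924
  8        10.00         9.0898        72.7187
  9     1,010.00       907.1869     8,164.6819
  Σ                    983.0341     8,501.2454
P = 983.0341; Macaulay duration = 8,501.2454 / 983.0341 = 8.64797 years.
Modified duration = D_Mac / (1 + y) = 8.64797 / 1.012 = 8.54542 years.

8.545 years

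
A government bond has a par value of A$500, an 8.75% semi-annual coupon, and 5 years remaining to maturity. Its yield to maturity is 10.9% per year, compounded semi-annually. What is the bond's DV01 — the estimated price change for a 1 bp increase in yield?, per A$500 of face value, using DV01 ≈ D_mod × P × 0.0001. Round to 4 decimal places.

Periodic yield y = 0.0545.
  t   CF        PV=CF/(1+0.0545)^t    t·PV
  1       21.875        20.7444        20.7444
  2       21.875        19.6723        39.3446
  3       21.875        18.6556        55.9667
  4       21.875        17.6914        70.7655
  5       21.875        16.7770        83.8852
  6       21.875        15.9099        95.4596
  7       21.875        15.0877       105.6136
  8       21.875        14.3079       114.4631
  9       21.875        13.5684       122.1156
  10     521.875       306.9733     3,069.7333
  Σ                    459.3879     3,778.0917
P = 459.3879; D_Mac = 8.22419 half-year periods = 4.11209 yrs; D_mod = 3.89957 yrs.
DV01 ≈ 3.89957 × 459.3879 × 0.0001 = 0.179141.

A$0.1791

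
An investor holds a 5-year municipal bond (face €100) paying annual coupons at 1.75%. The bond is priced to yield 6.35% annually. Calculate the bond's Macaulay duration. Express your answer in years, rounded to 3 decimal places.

Periodic yield y = 0.0635. Discount each cash flow and weight by its year:
  t   CF        PV=CF/(1+0.0635)^t    t·PV
  1         1.75         1.6455         1.6455
  2         1.75         1.5473         3.0945
  3         1.75         1.4549         4.3646
  4         1.75         1.3680         5.4720
  5       101.75        74.7906       373.9529
  Σ                     80.8062       388.5296
Price P = Σ PV = 80.8062.
Macaulay duration = Σ(t·PV) / P = 388.5296 / 80.8062 = 4.80816 years.

4.808 years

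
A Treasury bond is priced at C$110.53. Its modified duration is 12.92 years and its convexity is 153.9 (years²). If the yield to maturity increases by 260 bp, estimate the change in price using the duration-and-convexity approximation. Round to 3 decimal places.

Duration effect: -D_mod·Δy = -12.92 × (+0.026) = -0.335920
Convexity effect: ½·C·(Δy)² = 0.5 × 153.9 × (0.026)² = +0.0520182
ΔP/P ≈ -0.335920 + 0.0520182 = -0.2839018
ΔP ≈ 110.53 × (-0.2839018) = -31.379665954.

-C$31.380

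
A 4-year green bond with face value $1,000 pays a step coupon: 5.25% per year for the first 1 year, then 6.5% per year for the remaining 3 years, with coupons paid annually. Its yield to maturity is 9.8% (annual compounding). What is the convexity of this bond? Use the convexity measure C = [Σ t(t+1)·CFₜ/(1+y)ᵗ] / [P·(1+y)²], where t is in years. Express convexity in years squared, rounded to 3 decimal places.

14.704

With y = 0.098:
  t   CF        PV=CF/(1+0.098)^t    t·PV        t(t+1)·PV
  1        52.50        47.8142        47.8142          95.6284
  2        65.00        53.9149       107.8298         323.4893
  3        65.00        49.1028       147.3084         589.2337
  4     1,065.00       732.7237     2,930.8949      14,654.4743
  Σ                    883.5556     3,233.8473      15,662.8257
P = 883.5556.
Convexity = Σ t(t+1)·PV / [P·(1+y)²] = 15,662.8257 / (883.5556 × 1.205604) = 14.70387.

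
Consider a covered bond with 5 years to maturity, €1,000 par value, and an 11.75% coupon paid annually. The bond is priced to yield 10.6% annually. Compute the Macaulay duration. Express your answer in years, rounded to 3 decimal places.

Periodic yield y = 0.106. Discount each cash flow and weight by its year:
  t   CF        PV=CF/(1+0.106)^t    t·PV
  1       117.50       106.2387       106.2387
  2       117.50        96.0567       192.1134
  3       117.50        86.8505       260.5516
  4       117.50        78.5267       314.1068
  5     1,117.50       675.2614     3,376.3068
  Σ                  1,042.9340     4,249.3173
Price P = Σ PV = 1,042.9340.
Macaulay duration = Σ(t·PV) / P = 4,249.3173 / 1,042.9340 = 4.07439 years.

4.074 years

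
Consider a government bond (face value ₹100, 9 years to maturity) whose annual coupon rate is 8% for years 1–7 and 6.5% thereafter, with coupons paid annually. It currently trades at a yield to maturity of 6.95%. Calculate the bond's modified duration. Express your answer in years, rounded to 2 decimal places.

6.36 years

Periodic yield y = 0.0695. First find Macaulay duration:
  t   CF        PV=CF/(1+0.0695)^t    t·PV
  1         8.00         7.4801         7.4801
  2         8.00         6.9940        13.9881
  3         8.00         6.5395        19.6186
  4         8.00         6.1146        24.4583
  5         8.00         5.7172        28.5862
  6         8.00         5.3457        32.0742
  7         8.00         4.9983        34.9883
  8         6.50         3.7972        30.3778
  9       106.50        58.1731       523.5583
  Σ                    105.1599       715.1300
P = 105.1599; Macaulay duration = 715.1300 / 105.1599 = 6.80040 years.
Modified duration = D_Mac / (1 + y) = 6.80040 / 1.0695 = 6.35849 years.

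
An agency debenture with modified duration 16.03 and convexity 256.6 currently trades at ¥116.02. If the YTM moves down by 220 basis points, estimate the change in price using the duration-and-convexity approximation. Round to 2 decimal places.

Duration effect: -D_mod·Δy = -16.03 × (-0.022) = +0.352660
Convexity effect: ½·C·(Δy)² = 0.5 × 256.6 × (-0.022)² = +0.0620972
ΔP/P ≈ +0.352660 + 0.0620972 = +0.4147572
ΔP ≈ 116.02 × (+0.4147572) = +48.120130344.

+¥48.12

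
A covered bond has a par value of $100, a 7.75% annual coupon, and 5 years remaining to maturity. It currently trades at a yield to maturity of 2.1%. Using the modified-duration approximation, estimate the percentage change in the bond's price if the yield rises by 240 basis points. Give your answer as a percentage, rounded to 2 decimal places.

-10.37%

Periodic yield y = 0.021. Modified duration first:
  t   CF        PV=CF/(1+0.021)^t    t·PV
  1         7.75         7.5906         7.5906
  2         7.75         7.4345        14.8689
  3         7.75         7.2816        21.8447
  4         7.75         7.1318        28.5272
  5       107.75        97.1155       485.5775
  Σ                    126.5539       558.4089
P = 126.5539; D_Mac = 4.41242 yrs; D_mod = 4.41242/(1+0.021) = 4.32166 yrs.
ΔP/P ≈ -D_mod · Δy = -4.32166 × (+0.024) = -0.103720 = -10.3720%.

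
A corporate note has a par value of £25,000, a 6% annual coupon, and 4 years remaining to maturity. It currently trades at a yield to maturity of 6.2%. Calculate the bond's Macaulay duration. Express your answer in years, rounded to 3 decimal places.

3.672 years

Periodic yield y = 0.062. Discount each cash flow and weight by its year:
  t   CF        PV=CF/(1+0.062)^t    t·PV
  1     1,500.00     1,412.4294     1,412.4294
  2     1,500.00     1,329.9712     2,659.9423
  3     1,500.00     1,252.3269     3,756.9807
  4    26,500.00    20,832.8078    83,331.2312
  Σ                 24,827.5352    91,160.5836
Price P = Σ PV = 24,827.5352.
Macaulay duration = Σ(t·PV) / P = 91,160.5836 / 24,827.5352 = 3.67175 years.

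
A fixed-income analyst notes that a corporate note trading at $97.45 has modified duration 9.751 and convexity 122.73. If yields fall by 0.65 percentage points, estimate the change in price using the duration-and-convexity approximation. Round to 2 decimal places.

Duration effect: -D_mod·Δy = -9.751 × (-0.0065) = +0.0633815
Convexity effect: ½·C·(Δy)² = 0.5 × 122.73 × (-0.0065)² = +0.00259267125
ΔP/P ≈ +0.0633815 + 0.00259267125 = +0.06597417125
ΔP ≈ 97.45 × (+0.06597417125) = +6.4291829883125.

+$6.43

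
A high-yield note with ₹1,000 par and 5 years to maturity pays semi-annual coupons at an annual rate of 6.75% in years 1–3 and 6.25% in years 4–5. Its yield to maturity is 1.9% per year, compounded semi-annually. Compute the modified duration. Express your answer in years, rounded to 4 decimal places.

Periodic yield y = 0.0095. First find Macaulay duration:
  t   CF        PV=CF/(1+0.0095)^t    t·PV
  1        33.75        33.4324        33.4324
  2        33.75        33.1178        66.2355
  3        33.75        32.8061        98.4183
  4        33.75        32.4974       129.9896
  5        33.75        32.1916       160.9579
  6        33.75        31.8886       191.3318
  7        31.25        29.2486       204.7405
  8        31.25        28.9734       231.7872
  9        31.25        28.7007       258.3067
  10    1,031.25       938.2114     9,382.1145
  Σ                  1,221.0681    10,757.3143
P = 1,221.0681; Macaulay duration = 10,757.3143 / 1,221.0681 = 8.80976 half-year periods = 4.40488 years.
Modified duration = D_Mac / (1 + y) = 4.40488 / 1.0095 = 4.36343 years.

4.3634 years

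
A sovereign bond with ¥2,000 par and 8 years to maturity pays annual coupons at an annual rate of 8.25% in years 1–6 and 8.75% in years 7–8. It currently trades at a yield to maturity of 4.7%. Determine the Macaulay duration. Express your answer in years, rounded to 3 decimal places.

6.368 years

Periodic yield y = 0.047. Discount each cash flow and weight by its year:
  t   CF        PV=CF/(1+0.047)^t    t·PV
  1       165.00       157.5931       157.5931
  2       165.00       150.5187       301.0375
  3       165.00       143.7619       431.2858
  4       165.00       137.3084       549.2337
  5       165.00       131.1446       655.7232
  6       165.00       125.2575       751.5452
  7       175.00       126.8853       888.1970
  8     2,175.00     1,506.2110    12,049.6878
  Σ                  2,478.6807    15,784.3034
Price P = Σ PV = 2,478.6807.
Macaulay duration = Σ(t·PV) / P = 15,784.3034 / 2,478.6807 = 6.36803 years.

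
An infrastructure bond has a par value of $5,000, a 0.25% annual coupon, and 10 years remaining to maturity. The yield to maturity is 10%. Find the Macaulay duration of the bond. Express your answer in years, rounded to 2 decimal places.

Periodic yield y = 0.1. Discount each cash flow and weight by its year:
  t   CF        PV=CF/(1+0.1)^t    t·PV
  1        12.50        11.3636        11.3636
  2        12.50        10.3306        20.6612
  3        12.50         9.3914        28.1743
  4        12.50         8.5377        34.1507
  5        12.50         7.7615        38.8076
  6        12.50         7.0559        42.3355
  7        12.50         6.4145        44.9013
  8        12.50         5.8313        46.6507
  9        12.50         5.3012        47.7110
  10    5,012.50     1,932.5357    19,325.3574
  Σ                  2,004.5235    19,640.1133
Price P = Σ PV = 2,004.5235.
Macaulay duration = Σ(t·PV) / P = 19,640.1133 / 2,004.5235 = 9.79790 years.

9.80 years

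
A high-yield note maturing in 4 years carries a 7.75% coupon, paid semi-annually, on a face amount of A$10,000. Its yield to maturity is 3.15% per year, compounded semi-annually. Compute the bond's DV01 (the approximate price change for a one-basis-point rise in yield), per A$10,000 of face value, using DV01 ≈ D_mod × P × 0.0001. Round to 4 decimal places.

A$4.1040

Periodic yield y = 0.01575.
  t   CF        PV=CF/(1+0.01575)^t    t·PV
  1       387.50       381.4915       381.4915
  2       387.50       375.5762       751.1524
  3       387.50       369.7526     1,109.2577
  4       387.50       364.0193     1,456.0771
  5       387.50       358.3749     1,791.8744
  6       387.50       352.8180     2,116.9079
  7       387.50       347.3473     2,431.4309
  8    10,387.50     9,166.7711    73,334.1691
  Σ                 11,716.1508    83,372.3610
P = 11,716.1508; D_Mac = 7.11602 half-year periods = 3.55801 yrs; D_mod = 3.50284 yrs.
DV01 ≈ 3.50284 × 11,716.1508 × 0.0001 = 4.103980.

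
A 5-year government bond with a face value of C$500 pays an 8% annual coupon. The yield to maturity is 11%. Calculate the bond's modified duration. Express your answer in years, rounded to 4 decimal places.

Periodic yield y = 0.11. First find Macaulay duration:
  t   CF        PV=CF/(1+0.11)^t    t·PV
  1        40.00        36.0360        36.0360
  2        40.00        32.4649        64.9298
  3        40.00        29.2477        87.7430
  4        40.00        26.3492       105.3970
  5       540.00       320.4637     1,602.3186
  Σ                    444.5615     1,896.4243
P = 444.5615; Macaulay duration = 1,896.4243 / 444.5615 = 4.26583 years.
Modified duration = D_Mac / (1 + y) = 4.26583 / 1.11 = 3.84309 years.

3.8431 years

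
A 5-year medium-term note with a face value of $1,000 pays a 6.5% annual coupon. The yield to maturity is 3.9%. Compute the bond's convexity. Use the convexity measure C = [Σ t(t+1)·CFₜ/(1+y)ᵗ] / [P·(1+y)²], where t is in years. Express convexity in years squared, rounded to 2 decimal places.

23.81

With y = 0.039:
  t   CF        PV=CF/(1+0.039)^t    t·PV        t(t+1)·PV
  1        65.00        62.5602        62.5602         125.1203
  2        65.00        60.2119       120.4238         361.2713
  3        65.00        57.9518       173.8553         695.4213
  4        65.00        55.7765       223.1060       1,115.5298
  5     1,065.00       879.5730     4,397.8648      26,387.1888
  Σ                  1,116.0733     4,977.8100      28,684.5315
P = 1,116.0733.
Convexity = Σ t(t+1)·PV / [P·(1+y)²] = 28,684.5315 / (1,116.0733 × 1.079521) = 23.80806.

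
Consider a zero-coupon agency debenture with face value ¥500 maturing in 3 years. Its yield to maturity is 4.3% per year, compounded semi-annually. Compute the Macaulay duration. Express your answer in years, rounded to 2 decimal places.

3.00 years

A zero-coupon bond has a single cash flow at maturity, so its Macaulay duration equals its maturity: 3 years.
(Equivalently: 6 semi-annual periods ÷ 2 = 3 years.)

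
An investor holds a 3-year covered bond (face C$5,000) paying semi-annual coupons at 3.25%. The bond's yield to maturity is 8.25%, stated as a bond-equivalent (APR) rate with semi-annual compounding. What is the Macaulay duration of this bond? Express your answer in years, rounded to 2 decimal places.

2.87 years

Periodic yield y = 0.04125. Discount each cash flow and weight by its period:
  t   CF        PV=CF/(1+0.04125)^t    t·PV
  1        81.25        78.0312        78.0312
  2        81.25        74.9399       149.8799
  3        81.25        71.9711       215.9134
  4        81.25        69.1199       276.4797
  5        81.25        66.3817       331.9084
  6     5,081.25     3,986.9471    23,921.6828
  Σ                  4,347.3910    24,973.8954
Price P = Σ PV = 4,347.3910.
Macaulay duration = Σ(t·PV) / P = 24,973.8954 / 4,347.3910 = 5.74457 half-year periods.
In years: 5.74457 / 2 = 2.87229 years.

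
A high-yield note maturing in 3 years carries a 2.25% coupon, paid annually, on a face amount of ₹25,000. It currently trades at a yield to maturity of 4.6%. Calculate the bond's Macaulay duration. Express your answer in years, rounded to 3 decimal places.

2.932 years

Periodic yield y = 0.046. Discount each cash flow and weight by its year:
  t   CF        PV=CF/(1+0.046)^t    t·PV
  1       562.50       537.7629       537.7629
  2       562.50       514.1137     1,028.2274
  3    25,562.50    22,336.1476    67,008.4429
  Σ                 23,388.0242    68,574.4332
Price P = Σ PV = 23,388.0242.
Macaulay duration = Σ(t·PV) / P = 68,574.4332 / 23,388.0242 = 2.93203 years.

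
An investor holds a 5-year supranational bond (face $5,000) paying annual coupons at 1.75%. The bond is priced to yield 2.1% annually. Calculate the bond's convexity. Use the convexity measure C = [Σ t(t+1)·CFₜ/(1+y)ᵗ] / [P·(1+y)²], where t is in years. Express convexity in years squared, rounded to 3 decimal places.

27.472

With y = 0.021:
  t   CF        PV=CF/(1+0.021)^t    t·PV        t(t+1)·PV
  1        87.50        85.7003        85.7003         171.4006
  2        87.50        83.9376       167.8752         503.6256
  3        87.50        82.2112       246.6335         986.5340
  4        87.50        80.5202       322.0810       1,610.4049
  5     5,087.50     4,585.3840    22,926.9200     137,561.5202
  Σ                  4,917.7533    23,749.2100     140,833.4853
P = 4,917.7533.
Convexity = Σ t(t+1)·PV / [P·(1+y)²] = 140,833.4853 / (4,917.7533 × 1.042441) = 27.47184.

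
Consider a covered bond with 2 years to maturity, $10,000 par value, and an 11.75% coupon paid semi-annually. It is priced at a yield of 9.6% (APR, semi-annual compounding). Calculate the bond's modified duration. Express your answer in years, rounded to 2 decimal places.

Periodic yield y = 0.048. First find Macaulay duration:
  t   CF        PV=CF/(1+0.048)^t    t·PV
  1       587.50       560.5916       560.5916
  2       587.50       534.9157     1,069.8313
  3       587.50       510.4157     1,531.2471
  4    10,587.50     8,777.0443    35,108.1774
  Σ                 10,382.9673    38,269.8474
P = 10,382.9673; Macaulay duration = 38,269.8474 / 10,382.9673 = 3.68583 half-year periods = 1.84291 years.
Modified duration = D_Mac / (1 + y) = 1.84291 / 1.048 = 1.75851 years.

1.76 years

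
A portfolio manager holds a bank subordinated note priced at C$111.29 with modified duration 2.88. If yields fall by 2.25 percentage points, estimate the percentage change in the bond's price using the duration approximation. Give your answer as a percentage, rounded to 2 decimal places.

+6.48%

Duration approximation: ΔP/P ≈ -D_mod · Δy = -2.88 × (-0.0225) = +0.064800.
As a percentage: +6.4800%.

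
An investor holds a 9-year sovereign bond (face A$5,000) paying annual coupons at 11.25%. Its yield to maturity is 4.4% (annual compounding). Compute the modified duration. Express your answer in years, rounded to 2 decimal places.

Periodic yield y = 0.044. First find Macaulay duration:
  t   CF        PV=CF/(1+0.044)^t    t·PV
  1       562.50       538.7931       538.7931
  2       562.50       516.0853     1,032.1707
  3       562.50       494.3346     1,483.0039
  4       562.50       473.5006     1,894.0024
  5       562.50       453.5446     2,267.7232
  6       562.50       434.4297     2,606.5784
  7       562.50       416.1204     2,912.8430
  8       562.50       398.5828     3,188.6623
  9     5,562.50     3,775.4223    33,978.8006
  Σ                  7,500.8135    49,902.5775
P = 7,500.8135; Macaulay duration = 49,902.5775 / 7,500.8135 = 6.65296 years.
Modified duration = D_Mac / (1 + y) = 6.65296 / 1.044 = 6.37256 years.

6.37 years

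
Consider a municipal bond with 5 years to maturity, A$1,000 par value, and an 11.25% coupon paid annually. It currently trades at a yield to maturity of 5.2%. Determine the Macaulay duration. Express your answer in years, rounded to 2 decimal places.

Periodic yield y = 0.052. Discount each cash flow and weight by its year:
  t   CF        PV=CF/(1+0.052)^t    t·PV
  1       112.50       106.9392       106.9392
  2       112.50       101.6532       203.3064
  3       112.50        96.6285       289.8855
  4       112.50        91.8522       367.4088
  5     1,112.50       863.4184     4,317.0922
  Σ                  1,260.4915     5,284.6321
Price P = Σ PV = 1,260.4915.
Macaulay duration = Σ(t·PV) / P = 5,284.6321 / 1,260.4915 = 4.19252 years.

4.19 years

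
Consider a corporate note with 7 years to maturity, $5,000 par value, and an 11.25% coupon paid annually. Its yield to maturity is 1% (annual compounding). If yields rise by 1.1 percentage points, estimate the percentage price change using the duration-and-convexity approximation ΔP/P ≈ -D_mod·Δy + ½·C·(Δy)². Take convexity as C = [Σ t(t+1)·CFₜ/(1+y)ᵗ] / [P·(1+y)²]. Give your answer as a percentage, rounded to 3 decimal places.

With y = 0.01:
  t   CF        PV=CF/(1+0.01)^t    t·PV        t(t+1)·PV
  1       562.50       556.9307       556.9307       1,113.8614
  2       562.50       551.4165     1,102.8331       3,308.4992
  3       562.50       545.9570     1,637.8709       6,551.4835
  4       562.50       540.5514     2,162.2058      10,811.0289
  5       562.50       535.1994     2,675.9972      16,055.9835
  6       562.50       529.9004     3,179.4027      22,255.8187
  7     5,562.50     5,188.2442    36,317.7093     290,541.6740
  Σ                  8,448.1997    47,632.9496     350,638.3491
P = 8,448.1997; D_Mac = 5.63824 yrs; D_mod = 5.58241 yrs; C = 40.68670.
Duration effect: -5.58241 × (+0.011) = -0.061407
Convexity effect: 0.5 × 40.68670 × (0.011)² = +0.0024615
ΔP/P ≈ -0.061407 + 0.0024615 = -0.058945 = -5.8945%.

-5.894%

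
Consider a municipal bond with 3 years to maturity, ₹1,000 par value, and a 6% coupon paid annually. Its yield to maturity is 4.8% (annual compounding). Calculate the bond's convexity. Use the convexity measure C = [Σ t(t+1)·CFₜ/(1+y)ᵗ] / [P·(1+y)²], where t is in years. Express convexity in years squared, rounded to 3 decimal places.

10.132

With y = 0.048:
  t   CF        PV=CF/(1+0.048)^t    t·PV        t(t+1)·PV
  1        60.00        57.2519        57.2519         114.5038
  2        60.00        54.6297       109.2594         327.7781
  3     1,060.00       920.9202     2,762.7607      11,051.0429
  Σ                  1,032.8018     2,929.2720      11,493.3248
P = 1,032.8018.
Convexity = Σ t(t+1)·PV / [P·(1+y)²] = 11,493.3248 / (1,032.8018 × 1.098304) = 10.13226.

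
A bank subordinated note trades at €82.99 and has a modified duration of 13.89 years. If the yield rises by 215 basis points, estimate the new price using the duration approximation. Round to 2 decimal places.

€58.21

Duration approximation: ΔP/P ≈ -D_mod · Δy = -13.89 × (+0.0215) = -0.298635.
New price ≈ 82.99 × (1 - 0.298635) = 58.20628135.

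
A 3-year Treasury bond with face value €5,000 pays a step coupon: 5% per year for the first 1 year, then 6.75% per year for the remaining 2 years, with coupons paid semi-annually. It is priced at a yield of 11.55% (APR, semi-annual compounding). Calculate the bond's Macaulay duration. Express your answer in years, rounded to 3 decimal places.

2.785 years

Periodic yield y = 0.05775. Discount each cash flow and weight by its period:
  t   CF        PV=CF/(1+0.05775)^t    t·PV
  1       125.00       118.1754       118.1754
  2       125.00       111.7233       223.4467
  3       168.75       142.5918       427.7755
  4       168.75       134.8068       539.2270
  5       168.75       127.4467       637.2335
  6     5,168.75     3,690.5180    22,143.1077
  Σ                  4,325.2620    24,088.9659
Price P = Σ PV = 4,325.2620.
Macaulay duration = Σ(t·PV) / P = 24,088.9659 / 4,325.2620 = 5.56937 half-year periods.
In years: 5.56937 / 2 = 2.78468 years.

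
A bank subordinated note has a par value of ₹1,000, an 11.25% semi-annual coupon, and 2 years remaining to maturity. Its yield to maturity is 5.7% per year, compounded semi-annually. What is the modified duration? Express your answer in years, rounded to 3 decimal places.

Periodic yield y = 0.0285. First find Macaulay duration:
  t   CF        PV=CF/(1+0.0285)^t    t·PV
  1        56.25        54.6913        54.6913
  2        56.25        53.1758       106.3516
  3        56.25        51.7023       155.1068
  4     1,056.25       943.9512     3,775.8048
  Σ                  1,103.5205     4,091.9544
P = 1,103.5205; Macaulay duration = 4,091.9544 / 1,103.5205 = 3.70809 half-year periods = 1.85405 years.
Modified duration = D_Mac / (1 + y) = 1.85405 / 1.0285 = 1.80267 years.

1.803 years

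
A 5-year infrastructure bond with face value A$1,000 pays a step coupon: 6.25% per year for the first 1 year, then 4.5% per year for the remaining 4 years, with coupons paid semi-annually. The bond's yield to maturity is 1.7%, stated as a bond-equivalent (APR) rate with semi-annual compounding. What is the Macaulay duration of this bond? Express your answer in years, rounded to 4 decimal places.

4.5097 years

Periodic yield y = 0.0085. Discount each cash flow and weight by its period:
  t   CF        PV=CF/(1+0.0085)^t    t·PV
  1        31.25        30.9866        30.9866
  2        31.25        30.7254        61.4509
  3        22.50        21.9359        65.8076
  4        22.50        21.7510        87.0039
  5        22.50        21.5677       107.8383
  6        22.50        21.3859       128.3153
  7        22.50        21.2056       148.4394
  8        22.50        21.0269       168.2152
  9        22.50        20.8497       187.6471
  10    1,022.50       939.5162     9,395.1624
  Σ                  1,150.9509    10,380.8668
Price P = Σ PV = 1,150.9509.
Macaulay duration = Σ(t·PV) / P = 10,380.8668 / 1,150.9509 = 9.01938 half-year periods.
In years: 9.01938 / 2 = 4.50969 years.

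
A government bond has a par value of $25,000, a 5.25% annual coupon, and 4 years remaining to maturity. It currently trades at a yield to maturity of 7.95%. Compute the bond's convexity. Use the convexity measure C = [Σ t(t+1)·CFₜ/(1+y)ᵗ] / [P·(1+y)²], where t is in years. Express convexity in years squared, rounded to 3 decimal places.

With y = 0.0795:
  t   CF        PV=CF/(1+0.0795)^t    t·PV        t(t+1)·PV
  1     1,312.50     1,215.8407     1,215.8407       2,431.6813
  2     1,312.50     1,126.2998     2,252.5997       6,757.7990
  3     1,312.50     1,043.3532     3,130.0597      12,520.2390
  4    26,312.50    19,376.3302    77,505.3207     387,526.6037
  Σ                 22,761.8239    84,103.8208     409,236.3230
P = 22,761.8239.
Convexity = Σ t(t+1)·PV / [P·(1+y)²] = 409,236.3230 / (22,761.8239 × 1.165320) = 15.42843.

15.428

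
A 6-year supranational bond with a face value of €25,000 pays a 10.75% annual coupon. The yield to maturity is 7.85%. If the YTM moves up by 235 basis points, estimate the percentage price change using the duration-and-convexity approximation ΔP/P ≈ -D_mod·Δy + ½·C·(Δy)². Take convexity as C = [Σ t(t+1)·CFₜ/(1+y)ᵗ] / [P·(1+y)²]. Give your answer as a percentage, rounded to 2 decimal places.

With y = 0.0785:
  t   CF        PV=CF/(1+0.0785)^t    t·PV        t(t+1)·PV
  1     2,687.50     2,491.8869     2,491.8869       4,983.7738
  2     2,687.50     2,310.5117     4,621.0234      13,863.0703
  3     2,687.50     2,142.3382     6,427.0145      25,708.0580
  4     2,687.50     1,986.4053     7,945.6214      39,728.1069
  5     2,687.50     1,841.8223     9,209.1115      55,254.6688
  6    27,687.50    17,593.9295   105,563.5769     738,945.0382
  Σ                 28,366.8939   136,258.2345     878,482.7160
P = 28,366.8939; D_Mac = 4.80342 yrs; D_mod = 4.45380 yrs; C = 26.62448.
Duration effect: -4.45380 × (+0.0235) = -0.104664
Convexity effect: 0.5 × 26.62448 × (0.0235)² = +0.0073517
ΔP/P ≈ -0.104664 + 0.0073517 = -0.097313 = -9.7313%.

-9.73%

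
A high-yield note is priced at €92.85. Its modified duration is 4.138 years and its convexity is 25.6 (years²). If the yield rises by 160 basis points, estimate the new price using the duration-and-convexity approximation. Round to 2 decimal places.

€87.01

Duration effect: -D_mod·Δy = -4.138 × (+0.016) = -0.066208
Convexity effect: ½·C·(Δy)² = 0.5 × 25.6 × (0.016)² = +0.0032768
ΔP/P ≈ -0.066208 + 0.0032768 = -0.0629312
New price ≈ 92.85 × (1 - 0.0629312) = 87.00683808.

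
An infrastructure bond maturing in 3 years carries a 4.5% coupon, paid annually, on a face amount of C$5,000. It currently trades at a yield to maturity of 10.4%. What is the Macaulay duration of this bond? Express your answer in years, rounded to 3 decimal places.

Periodic yield y = 0.104. Discount each cash flow and weight by its year:
  t   CF        PV=CF/(1+0.104)^t    t·PV
  1       225.00       203.8043       203.8043
  2       225.00       184.6054       369.2108
  3     5,225.00     3,883.1045    11,649.3134
  Σ                  4,271.5142    12,222.3285
Price P = Σ PV = 4,271.5142.
Macaulay duration = Σ(t·PV) / P = 12,222.3285 / 4,271.5142 = 2.86136 years.

2.861 years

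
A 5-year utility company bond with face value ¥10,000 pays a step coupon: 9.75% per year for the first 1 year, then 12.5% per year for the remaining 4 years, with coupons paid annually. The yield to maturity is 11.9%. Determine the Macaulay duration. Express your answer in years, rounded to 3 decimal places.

Periodic yield y = 0.119. Discount each cash flow and weight by its year:
  t   CF        PV=CF/(1+0.119)^t    t·PV
  1       975.00       871.3137       871.3137
  2     1,250.00       998.2742     1,996.5484
  3     1,250.00       892.1128     2,676.3383
  4     1,250.00       797.2411     3,188.9643
  5    11,250.00     6,412.1266    32,060.6331
  Σ                  9,971.0683    40,793.7977
Price P = Σ PV = 9,971.0683.
Macaulay duration = Σ(t·PV) / P = 40,793.7977 / 9,971.0683 = 4.09122 years.

4.091 years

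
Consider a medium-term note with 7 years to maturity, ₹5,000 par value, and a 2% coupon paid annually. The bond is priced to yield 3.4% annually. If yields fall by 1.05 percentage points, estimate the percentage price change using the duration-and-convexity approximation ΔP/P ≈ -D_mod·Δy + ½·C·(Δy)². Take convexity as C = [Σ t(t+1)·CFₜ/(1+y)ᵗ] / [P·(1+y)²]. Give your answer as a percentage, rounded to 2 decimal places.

+6.95%

With y = 0.034:
  t   CF        PV=CF/(1+0.034)^t    t·PV        t(t+1)·PV
  1       100.00        96.7118        96.7118         193.4236
  2       100.00        93.5317       187.0634         561.1903
  3       100.00        90.4562       271.3686       1,085.4745
  4       100.00        87.4818       349.9273       1,749.6365
  5       100.00        84.6052       423.0262       2,538.1575
  6       100.00        81.8233       490.9395       3,436.5768
  7     5,100.00     4,035.7700    28,250.3898     226,003.1185
  Σ                  4,570.3800    30,069.4268     235,567.5778
P = 4,570.3800; D_Mac = 6.57920 yrs; D_mod = 6.36286 yrs; C = 48.20833.
Duration effect: -6.36286 × (-0.0105) = +0.066810
Convexity effect: 0.5 × 48.20833 × (-0.0105)² = +0.0026575
ΔP/P ≈ +0.066810 + 0.0026575 = +0.069468 = +6.9468%.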